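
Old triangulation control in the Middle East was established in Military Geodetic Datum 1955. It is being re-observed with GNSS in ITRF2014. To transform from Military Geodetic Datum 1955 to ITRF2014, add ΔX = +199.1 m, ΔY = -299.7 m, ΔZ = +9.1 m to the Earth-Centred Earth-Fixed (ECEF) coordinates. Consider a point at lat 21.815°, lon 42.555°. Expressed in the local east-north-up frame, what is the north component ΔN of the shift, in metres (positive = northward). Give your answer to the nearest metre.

At φ = 21.815°, λ = 42.555°: sin φ = 0.371611, cos φ = 0.928389, sin λ = 0.676298, cos λ = 0.736628.
ΔN = −sin φ cos λ·ΔX − sin φ sin λ·ΔY + cos φ·ΔZ = −(0.371611)(0.736628)(199.1) − (0.371611)(0.676298)(-299.7) + (0.928389)(9.1) = 29.27 m.

ΔN = 29 m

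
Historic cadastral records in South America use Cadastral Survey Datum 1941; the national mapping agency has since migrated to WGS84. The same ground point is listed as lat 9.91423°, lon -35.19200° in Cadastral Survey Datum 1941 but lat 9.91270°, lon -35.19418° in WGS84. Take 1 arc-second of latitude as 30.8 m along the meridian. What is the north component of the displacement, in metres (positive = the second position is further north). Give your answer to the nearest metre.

ΔN = -170 m

Δφ = 9.91270° − 9.91423° = -0.00153°; Δλ = -35.19418° − -35.19200° = -0.00218°.
1° of latitude = 3600 × 30.80 = 110880 m.
ΔN = Δφ × 110880 = -169.6 m; ΔE = Δλ × 110880 × cos(9.91423°) = -0.00218 × 110880 × 0.985067 = -238.1 m.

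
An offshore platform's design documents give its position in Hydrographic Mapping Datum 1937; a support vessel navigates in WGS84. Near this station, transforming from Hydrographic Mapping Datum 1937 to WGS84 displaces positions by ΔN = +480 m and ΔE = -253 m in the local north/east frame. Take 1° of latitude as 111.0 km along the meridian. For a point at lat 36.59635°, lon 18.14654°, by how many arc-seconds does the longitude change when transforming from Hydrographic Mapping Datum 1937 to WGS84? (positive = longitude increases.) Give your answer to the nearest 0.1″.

Δλ = -10.2″

At latitude 36.59635°, cos φ = 0.802855.
1° of longitude at this latitude = 111.0 × cos φ = 89.12 km, so Δλ = -253.0 / 89117.0 = -0.0028390° = -10.220″.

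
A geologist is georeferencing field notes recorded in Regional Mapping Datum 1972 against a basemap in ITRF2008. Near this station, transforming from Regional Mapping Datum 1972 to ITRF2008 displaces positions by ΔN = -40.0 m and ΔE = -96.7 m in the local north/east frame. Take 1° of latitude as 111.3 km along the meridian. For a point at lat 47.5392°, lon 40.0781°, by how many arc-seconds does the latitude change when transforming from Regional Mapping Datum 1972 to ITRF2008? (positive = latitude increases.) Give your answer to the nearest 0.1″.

1° of latitude = 111.3 km, so Δφ = -40.0 / 111300 = -0.0003594° = -1.294″.

Δφ = -1.3″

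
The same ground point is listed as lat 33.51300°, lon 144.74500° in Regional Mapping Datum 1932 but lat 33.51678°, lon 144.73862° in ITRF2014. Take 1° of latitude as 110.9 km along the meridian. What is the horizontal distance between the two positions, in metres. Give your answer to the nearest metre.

724 m

Δφ = 33.51678° − 33.51300° = +0.00378°; Δλ = 144.73862° − 144.74500° = -0.00638°.
ΔN = Δφ × 110900 = 419.2 m; ΔE = Δλ × 110900 × cos(33.51300°) = -0.00638 × 110900 × 0.833761 = -589.9 m.
Distance = √(ΔE² + ΔN²) = √((-589.9)² + 419.2²) = 723.7 m.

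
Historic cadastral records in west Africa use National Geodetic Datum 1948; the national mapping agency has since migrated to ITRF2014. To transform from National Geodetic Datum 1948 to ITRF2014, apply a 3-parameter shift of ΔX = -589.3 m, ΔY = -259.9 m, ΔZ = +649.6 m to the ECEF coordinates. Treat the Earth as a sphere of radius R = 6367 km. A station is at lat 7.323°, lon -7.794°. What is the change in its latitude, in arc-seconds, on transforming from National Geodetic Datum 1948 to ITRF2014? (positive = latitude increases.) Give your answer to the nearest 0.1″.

Δφ = 23.1″

sin φ = 0.127463, cos φ = 0.991843, sin λ = -0.135612, cos λ = 0.990762.
North component: ΔN = −sin φ cos λ·ΔX − sin φ sin λ·ΔY + cos φ·ΔZ = −(0.127463)(0.990762)(-589.3) − (0.127463)(-0.135612)(-259.9) + (0.991843)(649.6) = 714.23 m.
1° of latitude spans πR/180 = 111125 m, so Δφ = 714.23 / 111125 × 3600 = 23.138″.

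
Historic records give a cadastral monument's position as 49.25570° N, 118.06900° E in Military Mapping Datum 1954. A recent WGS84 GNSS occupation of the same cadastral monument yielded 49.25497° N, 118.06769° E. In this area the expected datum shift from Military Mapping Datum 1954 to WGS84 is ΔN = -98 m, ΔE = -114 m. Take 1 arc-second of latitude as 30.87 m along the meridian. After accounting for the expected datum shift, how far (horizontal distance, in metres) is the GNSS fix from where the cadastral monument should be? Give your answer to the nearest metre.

Observed coordinate differences: Δφ = -0.00073°, Δλ = -0.00131°.
Converting to metres (1° lat = 111132 m, cos φ = 0.652684): observed ΔN = -81.1 m, observed ΔE = -95.0 m.
Subtracting the expected shift leaves a residual of -81.1 − (-98) = 16.9 m north and -95.0 − (-114) = 19.0 m east.
Residual distance = √(16.9² + 19.0²) = 25.4 m.

25 m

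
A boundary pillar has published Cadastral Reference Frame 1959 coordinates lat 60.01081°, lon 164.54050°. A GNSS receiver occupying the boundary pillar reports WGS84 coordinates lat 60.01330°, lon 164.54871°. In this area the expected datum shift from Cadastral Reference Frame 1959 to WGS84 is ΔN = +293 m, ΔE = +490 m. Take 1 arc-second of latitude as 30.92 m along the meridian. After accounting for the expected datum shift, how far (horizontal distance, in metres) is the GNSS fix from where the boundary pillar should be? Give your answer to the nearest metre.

37 m

Observed coordinate differences: Δφ = +0.00249°, Δλ = +0.00821°.
Converting to metres (1° lat = 111312 m, cos φ = 0.499837): observed ΔN = 277.2 m, observed ΔE = 456.8 m.
Subtracting the expected shift leaves a residual of 277.2 − (293) = -15.8 m north and 456.8 − (490) = -33.2 m east.
Residual distance = √((-15.8)² + (-33.2)²) = 36.8 m.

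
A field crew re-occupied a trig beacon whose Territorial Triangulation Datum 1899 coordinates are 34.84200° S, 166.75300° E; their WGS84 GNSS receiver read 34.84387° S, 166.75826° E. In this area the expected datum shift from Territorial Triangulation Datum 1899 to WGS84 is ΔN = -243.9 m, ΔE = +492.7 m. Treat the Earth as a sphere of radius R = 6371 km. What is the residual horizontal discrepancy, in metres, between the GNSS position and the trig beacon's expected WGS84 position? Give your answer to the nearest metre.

38 m

Observed coordinate differences: Δφ = -0.00187°, Δλ = +0.00526°.
Converting to metres (1° lat = 111195 m, cos φ = 0.820731): observed ΔN = -207.9 m, observed ΔE = 480.0 m.
Subtracting the expected shift leaves a residual of -207.9 − (-243.9) = 36.0 m north and 480.0 − (492.7) = -12.7 m east.
Residual distance = √(36.0² + (-12.7)²) = 38.1 m.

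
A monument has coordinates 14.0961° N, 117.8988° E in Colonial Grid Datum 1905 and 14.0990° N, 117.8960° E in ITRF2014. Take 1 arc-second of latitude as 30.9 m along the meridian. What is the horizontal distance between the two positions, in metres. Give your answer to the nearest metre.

Δφ = 14.0990° − 14.0961° = +0.0029°; Δλ = 117.8960° − 117.8988° = -0.0028°.
1° of latitude = 3600 × 30.90 = 111240 m.
ΔN = Δφ × 111240 = 322.6 m; ΔE = Δλ × 111240 × cos(14.0961°) = -0.0028 × 111240 × 0.969889 = -302.1 m.
Distance = √(ΔE² + ΔN²) = √((-302.1)² + 322.6²) = 442.0 m.

442 m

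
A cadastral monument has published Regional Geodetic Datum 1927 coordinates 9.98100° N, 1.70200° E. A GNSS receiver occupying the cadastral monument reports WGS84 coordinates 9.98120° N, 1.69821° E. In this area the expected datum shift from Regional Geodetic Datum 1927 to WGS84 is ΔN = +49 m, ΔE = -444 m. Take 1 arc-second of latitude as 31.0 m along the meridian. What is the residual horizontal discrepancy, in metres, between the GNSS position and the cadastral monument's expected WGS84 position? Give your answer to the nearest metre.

Observed coordinate differences: Δφ = +0.00020°, Δλ = -0.00379°.
Converting to metres (1° lat = 111600 m, cos φ = 0.984865): observed ΔN = 22.3 m, observed ΔE = -416.6 m.
Subtracting the expected shift leaves a residual of 22.3 − (49) = -26.7 m north and -416.6 − (-444) = 27.4 m east.
Residual distance = √((-26.7)² + 27.4²) = 38.3 m.

38 m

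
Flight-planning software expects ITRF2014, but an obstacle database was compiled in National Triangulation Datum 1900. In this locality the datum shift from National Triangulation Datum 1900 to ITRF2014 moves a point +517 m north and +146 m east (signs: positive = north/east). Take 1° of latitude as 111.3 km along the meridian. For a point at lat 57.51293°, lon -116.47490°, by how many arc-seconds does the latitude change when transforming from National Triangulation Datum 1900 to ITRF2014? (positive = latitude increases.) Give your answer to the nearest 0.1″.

1° of latitude = 111.3 km, so Δφ = 517.0 / 111300 = 0.0046451° = 16.722″.

Δφ = 16.7″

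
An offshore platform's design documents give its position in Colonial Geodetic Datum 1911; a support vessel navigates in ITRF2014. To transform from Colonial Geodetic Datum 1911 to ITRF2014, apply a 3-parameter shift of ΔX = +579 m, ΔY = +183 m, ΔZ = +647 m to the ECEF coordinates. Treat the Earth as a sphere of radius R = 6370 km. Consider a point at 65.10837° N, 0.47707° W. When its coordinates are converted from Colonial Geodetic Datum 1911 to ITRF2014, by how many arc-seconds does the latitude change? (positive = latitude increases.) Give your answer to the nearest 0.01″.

sin φ = 0.907106, cos φ = 0.420903, sin λ = -0.008326, cos λ = 0.999965.
North component: ΔN = −sin φ cos λ·ΔX − sin φ sin λ·ΔY + cos φ·ΔZ = −(0.907106)(0.999965)(579) − (0.907106)(-0.008326)(183) + (0.420903)(647) = -251.49 m.
1° of latitude spans πR/180 = 111177 m, so Δφ = -251.49 / 111177 × 3600 = -8.143″.

Δφ = -8.14″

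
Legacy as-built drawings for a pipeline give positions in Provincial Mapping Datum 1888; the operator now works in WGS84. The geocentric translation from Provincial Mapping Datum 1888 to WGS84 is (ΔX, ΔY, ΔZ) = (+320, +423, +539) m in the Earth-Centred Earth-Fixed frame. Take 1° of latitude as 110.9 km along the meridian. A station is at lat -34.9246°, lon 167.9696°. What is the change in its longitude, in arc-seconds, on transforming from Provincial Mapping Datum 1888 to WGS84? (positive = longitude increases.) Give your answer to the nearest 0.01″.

Δλ = -19.02″

sin φ = -0.572498, cos φ = 0.819906, sin λ = 0.208431, cos λ = -0.978037.
East component: ΔE = −sin λ·ΔX + cos λ·ΔY = −(0.208431)(320) + (-0.978037)(423) = -480.41 m.
1° of latitude spans 110900 m; at latitude φ, 1° of longitude spans that × cos φ = 90927.6 m, so Δλ = -480.41 / 90927.6 × 3600 = -19.020″.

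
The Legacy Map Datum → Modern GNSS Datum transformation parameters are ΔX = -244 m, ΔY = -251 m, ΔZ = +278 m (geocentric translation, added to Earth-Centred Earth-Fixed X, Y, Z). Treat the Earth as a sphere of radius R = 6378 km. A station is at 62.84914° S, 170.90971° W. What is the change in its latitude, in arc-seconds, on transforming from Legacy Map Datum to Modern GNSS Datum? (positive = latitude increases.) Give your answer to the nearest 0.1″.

Δφ = 12.2″

sin φ = -0.889808, cos φ = 0.456335, sin λ = -0.157991, cos λ = -0.987441.
North component: ΔN = −sin φ cos λ·ΔX − sin φ sin λ·ΔY + cos φ·ΔZ = −(-0.889808)(-0.987441)(-244) − (-0.889808)(-0.157991)(-251) + (0.456335)(278) = 376.53 m.
1° of latitude spans πR/180 = 111317 m, so Δφ = 376.53 / 111317 × 3600 = 12.177″.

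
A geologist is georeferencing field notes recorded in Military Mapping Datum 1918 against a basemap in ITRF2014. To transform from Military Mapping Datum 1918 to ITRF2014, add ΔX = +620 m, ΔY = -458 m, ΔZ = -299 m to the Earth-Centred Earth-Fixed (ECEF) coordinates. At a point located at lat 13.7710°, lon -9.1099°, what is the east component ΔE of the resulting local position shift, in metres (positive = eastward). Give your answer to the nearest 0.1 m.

The local east axis at (φ, λ) is (−sin λ, cos λ, 0), so ΔE = −sin(-9.1099°)·620 + cos(-9.1099°)·(-458) = -354.06 m.

ΔE = -354.1 m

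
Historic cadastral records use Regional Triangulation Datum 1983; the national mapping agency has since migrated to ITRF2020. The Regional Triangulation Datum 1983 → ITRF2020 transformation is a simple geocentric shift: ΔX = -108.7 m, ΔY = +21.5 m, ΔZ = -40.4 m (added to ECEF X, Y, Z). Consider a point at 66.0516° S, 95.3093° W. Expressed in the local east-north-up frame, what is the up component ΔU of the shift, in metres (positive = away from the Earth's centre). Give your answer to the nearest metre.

ΔU = 32 m

The local up (radial) axis is (cos φ cos λ, cos φ sin λ, sin φ), giving ΔU = 4.083 − 8.690 + 36.922 = 32.32 m.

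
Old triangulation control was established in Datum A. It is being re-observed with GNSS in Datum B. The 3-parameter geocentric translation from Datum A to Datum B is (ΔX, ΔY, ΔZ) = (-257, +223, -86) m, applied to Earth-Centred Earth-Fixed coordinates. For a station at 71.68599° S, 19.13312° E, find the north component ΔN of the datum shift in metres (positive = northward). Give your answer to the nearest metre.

ΔN = -188 m

At φ = -71.68599°, λ = 19.13312°: sin φ = -0.949349, cos φ = 0.314225, sin λ = 0.327764, cos λ = 0.944760.
ΔN = −sin φ cos λ·ΔX − sin φ sin λ·ΔY + cos φ·ΔZ = −(-0.949349)(0.944760)(-257) − (-0.949349)(0.327764)(223) + (0.314225)(-86) = -188.14 m.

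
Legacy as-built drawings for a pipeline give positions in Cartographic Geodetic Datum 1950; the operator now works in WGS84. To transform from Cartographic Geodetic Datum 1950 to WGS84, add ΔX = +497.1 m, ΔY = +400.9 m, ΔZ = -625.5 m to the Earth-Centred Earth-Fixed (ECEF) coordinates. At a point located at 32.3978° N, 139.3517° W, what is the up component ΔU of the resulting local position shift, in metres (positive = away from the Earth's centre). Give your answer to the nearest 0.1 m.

The local up (radial) axis is (cos φ cos λ, cos φ sin λ, sin φ), giving ΔU = -318.455 − 220.503 − 335.139 = -874.10 m.

ΔU = -874.1 m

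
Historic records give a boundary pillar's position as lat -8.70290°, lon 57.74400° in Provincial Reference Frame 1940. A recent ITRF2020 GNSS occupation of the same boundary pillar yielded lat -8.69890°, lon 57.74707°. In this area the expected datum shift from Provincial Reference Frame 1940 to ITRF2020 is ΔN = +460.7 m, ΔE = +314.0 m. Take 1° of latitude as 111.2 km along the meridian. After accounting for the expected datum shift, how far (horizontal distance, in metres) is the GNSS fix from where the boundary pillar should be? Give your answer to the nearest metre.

28 m

Observed coordinate differences: Δφ = +0.00400°, Δλ = +0.00307°.
Converting to metres (1° lat = 111200 m, cos φ = 0.988486): observed ΔN = 444.8 m, observed ΔE = 337.5 m.
Subtracting the expected shift leaves a residual of 444.8 − (460.7) = -15.9 m north and 337.5 − (314.0) = 23.5 m east.
Residual distance = √((-15.9)² + 23.5²) = 28.3 m.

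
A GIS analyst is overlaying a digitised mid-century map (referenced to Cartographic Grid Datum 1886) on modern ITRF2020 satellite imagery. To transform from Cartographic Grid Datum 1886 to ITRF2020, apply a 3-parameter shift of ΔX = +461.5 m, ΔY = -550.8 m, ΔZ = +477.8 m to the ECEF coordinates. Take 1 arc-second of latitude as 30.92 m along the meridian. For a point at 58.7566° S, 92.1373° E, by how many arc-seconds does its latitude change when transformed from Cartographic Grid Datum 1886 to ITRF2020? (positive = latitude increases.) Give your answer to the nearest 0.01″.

Δφ = -7.68″

sin φ = -0.854972, cos φ = 0.518675, sin λ = 0.999304, cos λ = -0.037294.
North component: ΔN = −sin φ cos λ·ΔX − sin φ sin λ·ΔY + cos φ·ΔZ = −(-0.854972)(-0.037294)(461.5) − (-0.854972)(0.999304)(-550.8) + (0.518675)(477.8) = -237.48 m.
1° of latitude spans 3600 × 30.92 = 111312 m, so Δφ = -237.48 / 111312 × 3600 = -7.681″.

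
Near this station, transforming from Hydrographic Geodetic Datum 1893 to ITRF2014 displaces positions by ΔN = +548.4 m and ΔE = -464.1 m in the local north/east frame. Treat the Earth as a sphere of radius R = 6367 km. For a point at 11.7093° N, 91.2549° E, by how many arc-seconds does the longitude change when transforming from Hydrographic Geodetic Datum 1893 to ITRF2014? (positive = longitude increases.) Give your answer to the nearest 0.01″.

At latitude 11.7093°, cos φ = 0.979190.
One radian of longitude at latitude φ spans R cos φ, so Δλ = ΔE / (R cos φ) = -464.1 / (6367000 × 0.979190) = -7.4441e-05 rad = -15.354″.

Δλ = -15.35″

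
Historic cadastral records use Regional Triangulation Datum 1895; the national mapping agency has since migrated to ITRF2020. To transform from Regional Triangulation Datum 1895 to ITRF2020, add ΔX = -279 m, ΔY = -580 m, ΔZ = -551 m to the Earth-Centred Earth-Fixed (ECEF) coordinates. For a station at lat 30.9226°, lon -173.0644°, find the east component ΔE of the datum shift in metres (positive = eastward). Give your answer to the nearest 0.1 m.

The local east axis at (φ, λ) is (−sin λ, cos λ, 0), so ΔE = −sin(-173.0644°)·(-279) + cos(-173.0644°)·(-580) = 542.07 m.

ΔE = 542.1 m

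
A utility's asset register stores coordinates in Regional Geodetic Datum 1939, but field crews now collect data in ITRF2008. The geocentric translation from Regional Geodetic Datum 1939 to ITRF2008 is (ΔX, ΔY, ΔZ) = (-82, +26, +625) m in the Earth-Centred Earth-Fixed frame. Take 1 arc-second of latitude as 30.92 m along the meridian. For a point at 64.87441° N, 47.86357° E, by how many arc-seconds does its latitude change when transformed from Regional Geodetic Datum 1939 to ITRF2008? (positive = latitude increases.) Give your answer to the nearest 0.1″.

Δφ = 9.6″

sin φ = 0.905379, cos φ = 0.424604, sin λ = 0.741549, cos λ = 0.670898.
North component: ΔN = −sin φ cos λ·ΔX − sin φ sin λ·ΔY + cos φ·ΔZ = −(0.905379)(0.670898)(-82) − (0.905379)(0.741549)(26) + (0.424604)(625) = 297.73 m.
1° of latitude spans 3600 × 30.92 = 111312 m, so Δφ = 297.73 / 111312 × 3600 = 9.629″.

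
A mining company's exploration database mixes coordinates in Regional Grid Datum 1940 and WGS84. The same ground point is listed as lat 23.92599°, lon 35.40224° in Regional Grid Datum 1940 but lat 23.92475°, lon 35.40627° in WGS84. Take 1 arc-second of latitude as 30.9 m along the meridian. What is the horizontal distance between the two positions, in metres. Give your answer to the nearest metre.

432 m

Δφ = 23.92475° − 23.92599° = -0.00124°; Δλ = 35.40627° − 35.40224° = +0.00403°.
1° of latitude = 3600 × 30.90 = 111240 m.
ΔN = Δφ × 111240 = -137.9 m; ΔE = Δλ × 111240 × cos(23.92599°) = +0.00403 × 111240 × 0.914070 = 409.8 m.
Distance = √(ΔE² + ΔN²) = √(409.8² + (-137.9)²) = 432.4 m.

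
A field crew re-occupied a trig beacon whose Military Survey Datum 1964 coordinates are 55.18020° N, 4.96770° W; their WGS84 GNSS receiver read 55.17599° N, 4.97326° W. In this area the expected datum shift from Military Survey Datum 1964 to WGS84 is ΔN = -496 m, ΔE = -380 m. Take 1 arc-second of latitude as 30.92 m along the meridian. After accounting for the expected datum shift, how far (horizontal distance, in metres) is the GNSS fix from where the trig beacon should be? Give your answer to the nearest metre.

38 m

Observed coordinate differences: Δφ = -0.00421°, Δλ = -0.00556°.
Converting to metres (1° lat = 111312 m, cos φ = 0.570997): observed ΔN = -468.6 m, observed ΔE = -353.4 m.
Subtracting the expected shift leaves a residual of -468.6 − (-496) = 27.4 m north and -353.4 − (-380) = 26.6 m east.
Residual distance = √(27.4² + 26.6²) = 38.2 m.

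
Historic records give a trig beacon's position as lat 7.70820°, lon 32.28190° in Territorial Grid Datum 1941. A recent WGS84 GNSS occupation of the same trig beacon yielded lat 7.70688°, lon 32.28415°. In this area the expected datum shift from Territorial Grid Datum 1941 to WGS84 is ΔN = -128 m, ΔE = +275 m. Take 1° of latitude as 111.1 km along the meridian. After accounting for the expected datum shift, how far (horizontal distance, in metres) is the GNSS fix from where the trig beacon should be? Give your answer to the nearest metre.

Observed coordinate differences: Δφ = -0.00132°, Δλ = +0.00225°.
Converting to metres (1° lat = 111100 m, cos φ = 0.990964): observed ΔN = -146.7 m, observed ΔE = 247.7 m.
Subtracting the expected shift leaves a residual of -146.7 − (-128) = -18.7 m north and 247.7 − (275) = -27.3 m east.
Residual distance = √((-18.7)² + (-27.3)²) = 33.0 m.

33 m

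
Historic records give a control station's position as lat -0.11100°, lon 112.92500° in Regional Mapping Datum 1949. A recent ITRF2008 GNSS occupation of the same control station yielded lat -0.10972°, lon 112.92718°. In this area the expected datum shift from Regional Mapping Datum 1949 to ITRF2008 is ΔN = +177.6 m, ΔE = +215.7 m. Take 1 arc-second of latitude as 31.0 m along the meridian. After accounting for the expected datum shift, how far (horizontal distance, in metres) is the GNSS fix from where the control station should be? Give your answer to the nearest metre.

44 m

Observed coordinate differences: Δφ = +0.00128°, Δλ = +0.00218°.
Converting to metres (1° lat = 111600 m, cos φ = 0.999998): observed ΔN = 142.8 m, observed ΔE = 243.3 m.
Subtracting the expected shift leaves a residual of 142.8 − (177.6) = -34.8 m north and 243.3 − (215.7) = 27.6 m east.
Residual distance = √((-34.8)² + 27.6²) = 44.4 m.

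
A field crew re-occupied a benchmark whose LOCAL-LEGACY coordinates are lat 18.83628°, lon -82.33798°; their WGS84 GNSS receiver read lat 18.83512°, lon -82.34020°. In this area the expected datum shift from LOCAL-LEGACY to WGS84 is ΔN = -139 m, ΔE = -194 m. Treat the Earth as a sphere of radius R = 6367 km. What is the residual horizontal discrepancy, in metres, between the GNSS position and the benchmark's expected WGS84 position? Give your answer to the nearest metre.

Observed coordinate differences: Δφ = -0.00116°, Δλ = -0.00222°.
Converting to metres (1° lat = 111125 m, cos φ = 0.946445): observed ΔN = -128.9 m, observed ΔE = -233.5 m.
Subtracting the expected shift leaves a residual of -128.9 − (-139) = 10.1 m north and -233.5 − (-194) = -39.5 m east.
Residual distance = √(10.1² + (-39.5)²) = 40.8 m.

41 m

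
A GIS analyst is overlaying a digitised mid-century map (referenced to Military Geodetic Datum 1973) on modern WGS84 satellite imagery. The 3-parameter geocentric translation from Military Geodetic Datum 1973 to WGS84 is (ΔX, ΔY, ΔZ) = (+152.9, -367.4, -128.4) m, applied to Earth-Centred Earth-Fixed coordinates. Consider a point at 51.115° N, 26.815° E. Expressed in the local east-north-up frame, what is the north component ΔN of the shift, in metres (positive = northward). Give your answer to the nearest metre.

The local north axis is (−sin φ cos λ, −sin φ sin λ, cos φ), giving ΔN = -106.220 + 129.012 − 80.604 = -57.81 m.

ΔN = -58 m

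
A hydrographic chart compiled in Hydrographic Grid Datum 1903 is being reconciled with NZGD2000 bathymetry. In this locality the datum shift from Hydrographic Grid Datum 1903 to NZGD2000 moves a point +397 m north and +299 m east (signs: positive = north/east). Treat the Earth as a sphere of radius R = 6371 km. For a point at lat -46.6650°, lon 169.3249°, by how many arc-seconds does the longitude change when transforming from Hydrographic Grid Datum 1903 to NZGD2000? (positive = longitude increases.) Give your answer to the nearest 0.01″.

Δλ = 14.11″

At latitude -46.6650°, cos φ = 0.686263.
One radian of longitude at latitude φ spans R cos φ, so Δλ = ΔE / (R cos φ) = 299.0 / (6371000 × 0.686263) = 6.8387e-05 rad = 14.106″.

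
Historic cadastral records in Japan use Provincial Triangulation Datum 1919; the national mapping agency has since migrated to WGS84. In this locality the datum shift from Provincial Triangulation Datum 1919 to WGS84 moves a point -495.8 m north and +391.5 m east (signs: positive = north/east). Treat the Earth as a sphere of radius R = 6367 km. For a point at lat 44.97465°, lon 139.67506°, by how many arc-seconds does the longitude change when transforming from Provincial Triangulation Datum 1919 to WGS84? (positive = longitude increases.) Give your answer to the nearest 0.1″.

Δλ = 17.9″

At latitude 44.97465°, cos φ = 0.707420.
One radian of longitude at latitude φ spans R cos φ, so Δλ = ΔE / (R cos φ) = 391.5 / (6367000 × 0.707420) = 8.6920e-05 rad = 17.929″.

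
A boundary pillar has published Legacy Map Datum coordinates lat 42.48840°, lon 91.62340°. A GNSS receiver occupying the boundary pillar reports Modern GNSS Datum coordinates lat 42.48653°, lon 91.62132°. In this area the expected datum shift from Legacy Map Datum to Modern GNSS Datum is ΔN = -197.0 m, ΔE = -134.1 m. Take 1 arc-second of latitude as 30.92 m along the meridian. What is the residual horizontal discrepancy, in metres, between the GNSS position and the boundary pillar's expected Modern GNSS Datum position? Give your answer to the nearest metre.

Observed coordinate differences: Δφ = -0.00187°, Δλ = -0.00208°.
Converting to metres (1° lat = 111312 m, cos φ = 0.737414): observed ΔN = -208.2 m, observed ΔE = -170.7 m.
Subtracting the expected shift leaves a residual of -208.2 − (-197.0) = -11.2 m north and -170.7 − (-134.1) = -36.6 m east.
Residual distance = √((-11.2)² + (-36.6)²) = 38.3 m.

38 m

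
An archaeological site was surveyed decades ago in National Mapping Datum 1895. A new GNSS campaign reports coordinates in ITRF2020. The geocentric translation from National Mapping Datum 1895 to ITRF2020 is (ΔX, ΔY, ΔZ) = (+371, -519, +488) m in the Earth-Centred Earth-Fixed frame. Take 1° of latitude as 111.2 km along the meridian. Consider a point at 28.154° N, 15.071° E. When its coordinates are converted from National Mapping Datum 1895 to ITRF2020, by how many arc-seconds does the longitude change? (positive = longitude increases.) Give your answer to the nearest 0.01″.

Δλ = -21.94″

sin φ = 0.471843, cos φ = 0.881683, sin λ = 0.260016, cos λ = 0.965604.
East component: ΔE = −sin λ·ΔX + cos λ·ΔY = −(0.260016)(371) + (0.965604)(-519) = -597.61 m.
1° of latitude spans 111200 m; at latitude φ, 1° of longitude spans that × cos φ = 98043.1 m, so Δλ = -597.61 / 98043.1 × 3600 = -21.944″.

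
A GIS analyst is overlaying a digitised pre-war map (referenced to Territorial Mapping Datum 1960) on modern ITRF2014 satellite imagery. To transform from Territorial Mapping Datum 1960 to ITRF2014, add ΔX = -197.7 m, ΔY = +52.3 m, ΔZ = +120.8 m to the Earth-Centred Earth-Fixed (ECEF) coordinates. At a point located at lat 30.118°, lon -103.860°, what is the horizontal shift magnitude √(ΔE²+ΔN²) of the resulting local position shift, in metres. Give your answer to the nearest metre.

The local east axis at (φ, λ) is (−sin λ, cos λ, 0), so ΔE = −sin(-103.860°)·(-197.7) + cos(-103.860°)·52.3 = -204.47 m.
The local north axis is (−sin φ cos λ, −sin φ sin λ, cos φ), giving ΔN = -23.764 + 25.479 + 104.491 = 106.21 m.
Horizontal magnitude = √(ΔE² + ΔN²) = √((-204.47)² + 106.21²) = 230.41 m.

230 m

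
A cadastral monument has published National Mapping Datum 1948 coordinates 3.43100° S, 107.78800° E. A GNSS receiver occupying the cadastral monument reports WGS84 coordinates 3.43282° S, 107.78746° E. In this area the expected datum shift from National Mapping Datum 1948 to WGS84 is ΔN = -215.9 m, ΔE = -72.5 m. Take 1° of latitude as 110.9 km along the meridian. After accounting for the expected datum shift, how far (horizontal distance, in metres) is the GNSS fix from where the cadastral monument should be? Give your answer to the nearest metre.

Observed coordinate differences: Δφ = -0.00182°, Δλ = -0.00054°.
Converting to metres (1° lat = 110900 m, cos φ = 0.998208): observed ΔN = -201.8 m, observed ΔE = -59.8 m.
Subtracting the expected shift leaves a residual of -201.8 − (-215.9) = 14.1 m north and -59.8 − (-72.5) = 12.7 m east.
Residual distance = √(14.1² + 12.7²) = 19.0 m.

19 m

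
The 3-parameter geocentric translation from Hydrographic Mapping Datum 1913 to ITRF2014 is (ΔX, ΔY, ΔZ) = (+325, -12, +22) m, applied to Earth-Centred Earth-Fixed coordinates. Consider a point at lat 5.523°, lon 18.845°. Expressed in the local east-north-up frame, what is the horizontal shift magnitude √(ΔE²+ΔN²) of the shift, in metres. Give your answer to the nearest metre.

117 m

At φ = 5.523°, λ = 18.845°: sin φ = 0.096245, cos φ = 0.995358, sin λ = 0.323009, cos λ = 0.946396.
ΔE = −sin λ·ΔX + cos λ·ΔY = −(0.323009)·(325) + (0.946396)·(-12) = -116.33 m.
ΔN = −sin φ cos λ·ΔX − sin φ sin λ·ΔY + cos φ·ΔZ = −(0.096245)(0.946396)(325) − (0.096245)(0.323009)(-12) + (0.995358)(22) = -7.33 m.
Horizontal magnitude = √(ΔE² + ΔN²) = √((-116.33)² + (-7.33)²) = 116.57 m.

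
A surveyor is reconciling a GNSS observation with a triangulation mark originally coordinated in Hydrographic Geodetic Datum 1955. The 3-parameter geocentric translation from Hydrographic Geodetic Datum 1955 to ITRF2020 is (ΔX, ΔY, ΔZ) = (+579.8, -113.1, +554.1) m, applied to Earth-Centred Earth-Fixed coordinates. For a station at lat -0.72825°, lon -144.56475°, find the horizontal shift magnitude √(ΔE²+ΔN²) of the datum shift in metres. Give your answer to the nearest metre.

696 m

The local east axis at (φ, λ) is (−sin λ, cos λ, 0), so ΔE = −sin(-144.56475°)·579.8 + cos(-144.56475°)·(-113.1) = 428.31 m.
The local north axis is (−sin φ cos λ, −sin φ sin λ, cos φ), giving ΔN = -6.004 + 0.833 + 554.055 = 548.88 m.
Horizontal magnitude = √(ΔE² + ΔN²) = √(428.31² + 548.88²) = 696.22 m.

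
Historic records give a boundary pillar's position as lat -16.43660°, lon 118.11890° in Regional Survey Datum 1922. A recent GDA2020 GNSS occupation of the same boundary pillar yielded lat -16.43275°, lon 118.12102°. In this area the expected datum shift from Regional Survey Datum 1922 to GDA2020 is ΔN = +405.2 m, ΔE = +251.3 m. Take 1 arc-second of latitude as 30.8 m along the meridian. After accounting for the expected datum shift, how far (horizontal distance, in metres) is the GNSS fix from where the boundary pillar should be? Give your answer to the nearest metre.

Observed coordinate differences: Δφ = +0.00385°, Δλ = +0.00212°.
Converting to metres (1° lat = 110880 m, cos φ = 0.959133): observed ΔN = 426.9 m, observed ΔE = 225.5 m.
Subtracting the expected shift leaves a residual of 426.9 − (405.2) = 21.7 m north and 225.5 − (251.3) = -25.8 m east.
Residual distance = √(21.7² + (-25.8)²) = 33.7 m.

34 m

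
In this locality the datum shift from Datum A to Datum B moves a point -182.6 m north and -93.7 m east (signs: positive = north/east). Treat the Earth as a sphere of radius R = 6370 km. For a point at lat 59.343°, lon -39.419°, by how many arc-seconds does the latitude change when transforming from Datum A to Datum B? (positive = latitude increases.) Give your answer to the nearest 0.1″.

On a sphere of radius R, 1 rad of latitude = R, so Δφ = ΔN / R = -182.6 / 6370000 = -2.8666e-05 rad = -5.913″.

Δφ = -5.9″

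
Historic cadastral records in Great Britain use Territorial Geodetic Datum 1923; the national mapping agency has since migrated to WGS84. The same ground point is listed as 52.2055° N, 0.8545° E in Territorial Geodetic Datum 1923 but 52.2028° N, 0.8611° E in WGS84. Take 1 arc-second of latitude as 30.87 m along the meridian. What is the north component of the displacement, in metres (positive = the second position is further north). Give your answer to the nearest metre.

ΔN = -300 m

Δφ = 52.2028° − 52.2055° = -0.0027°; Δλ = 0.8611° − 0.8545° = +0.0066°.
1° of latitude = 3600 × 30.87 = 111132 m.
ΔN = Δφ × 111132 = -300.1 m; ΔE = Δλ × 111132 × cos(52.2055°) = +0.0066 × 111132 × 0.612831 = 449.5 m.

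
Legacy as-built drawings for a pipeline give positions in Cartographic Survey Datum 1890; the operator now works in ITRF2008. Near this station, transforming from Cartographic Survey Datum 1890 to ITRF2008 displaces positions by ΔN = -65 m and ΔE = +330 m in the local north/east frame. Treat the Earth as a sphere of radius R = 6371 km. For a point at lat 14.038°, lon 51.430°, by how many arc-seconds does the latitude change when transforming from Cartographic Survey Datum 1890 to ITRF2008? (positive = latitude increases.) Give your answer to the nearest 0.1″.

Δφ = -2.1″

On a sphere of radius R, 1 rad of latitude = R, so Δφ = ΔN / R = -65.0 / 6371000 = -1.0202e-05 rad = -2.104″.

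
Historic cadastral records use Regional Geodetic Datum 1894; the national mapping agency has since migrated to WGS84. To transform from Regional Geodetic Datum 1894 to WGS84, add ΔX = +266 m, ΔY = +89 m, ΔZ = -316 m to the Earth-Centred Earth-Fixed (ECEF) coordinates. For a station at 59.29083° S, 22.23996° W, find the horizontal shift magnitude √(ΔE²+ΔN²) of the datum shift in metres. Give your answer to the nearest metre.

184 m

The local east axis at (φ, λ) is (−sin λ, cos λ, 0), so ΔE = −sin(-22.23996°)·266 + cos(-22.23996°)·89 = 183.06 m.
The local north axis is (−sin φ cos λ, −sin φ sin λ, cos φ), giving ΔN = 211.685 − 28.962 − 161.375 = 21.35 m.
Horizontal magnitude = √(ΔE² + ΔN²) = √(183.06² + 21.35²) = 184.30 m.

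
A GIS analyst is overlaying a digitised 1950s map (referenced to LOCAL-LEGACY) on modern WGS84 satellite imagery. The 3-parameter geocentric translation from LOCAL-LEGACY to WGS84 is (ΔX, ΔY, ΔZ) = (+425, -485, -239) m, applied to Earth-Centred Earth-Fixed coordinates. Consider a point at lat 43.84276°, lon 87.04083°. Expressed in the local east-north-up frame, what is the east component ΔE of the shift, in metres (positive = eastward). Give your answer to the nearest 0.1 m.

At φ = 43.84276°, λ = 87.04083°: sin φ = 0.692682, cos φ = 0.721243, sin λ = 0.998667, cos λ = 0.051624.
ΔE = −sin λ·ΔX + cos λ·ΔY = −(0.998667)·(425) + (0.051624)·(-485) = -449.47 m.

ΔE = -449.5 m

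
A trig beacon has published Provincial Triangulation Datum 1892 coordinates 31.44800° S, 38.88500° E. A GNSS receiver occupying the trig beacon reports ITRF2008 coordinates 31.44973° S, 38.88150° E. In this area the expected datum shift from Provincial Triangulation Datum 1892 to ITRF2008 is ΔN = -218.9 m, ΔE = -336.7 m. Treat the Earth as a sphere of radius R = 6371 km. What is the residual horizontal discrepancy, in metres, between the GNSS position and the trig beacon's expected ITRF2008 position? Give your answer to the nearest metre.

Observed coordinate differences: Δφ = -0.00173°, Δλ = -0.00350°.
Converting to metres (1° lat = 111195 m, cos φ = 0.853114): observed ΔN = -192.4 m, observed ΔE = -332.0 m.
Subtracting the expected shift leaves a residual of -192.4 − (-218.9) = 26.5 m north and -332.0 − (-336.7) = 4.7 m east.
Residual distance = √(26.5² + 4.7²) = 26.9 m.

27 m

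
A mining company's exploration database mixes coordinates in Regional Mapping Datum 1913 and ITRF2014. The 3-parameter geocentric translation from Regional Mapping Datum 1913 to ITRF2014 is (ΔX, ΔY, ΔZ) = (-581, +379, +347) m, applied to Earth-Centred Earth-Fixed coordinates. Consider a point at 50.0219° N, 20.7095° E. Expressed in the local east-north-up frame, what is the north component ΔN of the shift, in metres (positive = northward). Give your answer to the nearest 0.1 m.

At φ = 50.0219°, λ = 20.7095°: sin φ = 0.766290, cos φ = 0.642495, sin λ = 0.353630, cos λ = 0.935385.
ΔN = −sin φ cos λ·ΔX − sin φ sin λ·ΔY + cos φ·ΔZ = −(0.766290)(0.935385)(-581) − (0.766290)(0.353630)(379) + (0.642495)(347) = 536.69 m.

ΔN = 536.7 m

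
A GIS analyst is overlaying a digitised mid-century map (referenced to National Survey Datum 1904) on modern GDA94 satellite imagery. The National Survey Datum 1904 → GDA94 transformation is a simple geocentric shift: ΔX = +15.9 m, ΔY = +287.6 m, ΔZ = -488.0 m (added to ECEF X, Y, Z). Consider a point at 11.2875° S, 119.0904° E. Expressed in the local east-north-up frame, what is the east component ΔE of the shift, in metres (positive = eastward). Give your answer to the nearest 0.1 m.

ΔE = -153.7 m

At φ = -11.2875°, λ = 119.0904°: sin φ = -0.195732, cos φ = 0.980657, sin λ = 0.873854, cos λ = -0.486189.
ΔE = −sin λ·ΔX + cos λ·ΔY = −(0.873854)·(15.9) + (-0.486189)·(287.6) = -153.72 m.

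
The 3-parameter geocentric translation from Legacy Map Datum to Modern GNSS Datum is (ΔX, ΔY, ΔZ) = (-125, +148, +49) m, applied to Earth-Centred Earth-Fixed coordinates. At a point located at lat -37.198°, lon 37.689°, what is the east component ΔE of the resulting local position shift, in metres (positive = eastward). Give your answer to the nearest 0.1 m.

The local east axis at (φ, λ) is (−sin λ, cos λ, 0), so ΔE = −sin(37.689°)·(-125) + cos(37.689°)·148 = 193.54 m.

ΔE = 193.5 m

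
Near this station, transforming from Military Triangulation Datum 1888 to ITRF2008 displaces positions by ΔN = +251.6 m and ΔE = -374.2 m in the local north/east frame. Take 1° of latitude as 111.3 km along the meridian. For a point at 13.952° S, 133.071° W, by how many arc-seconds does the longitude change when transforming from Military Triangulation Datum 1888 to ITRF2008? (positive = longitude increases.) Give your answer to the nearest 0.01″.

At latitude -13.952°, cos φ = 0.970498.
1° of longitude at this latitude = 111.3 × cos φ = 108.02 km, so Δλ = -374.2 / 108016.4 = -0.0034643° = -12.471″.

Δλ = -12.47″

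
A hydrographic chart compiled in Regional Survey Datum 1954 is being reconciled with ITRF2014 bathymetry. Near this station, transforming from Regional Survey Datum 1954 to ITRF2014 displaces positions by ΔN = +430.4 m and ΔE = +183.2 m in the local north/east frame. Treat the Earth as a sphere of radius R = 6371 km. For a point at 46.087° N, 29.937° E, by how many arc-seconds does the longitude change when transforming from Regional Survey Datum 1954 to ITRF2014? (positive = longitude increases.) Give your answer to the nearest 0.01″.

At latitude 46.087°, cos φ = 0.693565.
One radian of longitude at latitude φ spans R cos φ, so Δλ = ΔE / (R cos φ) = 183.2 / (6371000 × 0.693565) = 4.1460e-05 rad = 8.552″.

Δλ = 8.55″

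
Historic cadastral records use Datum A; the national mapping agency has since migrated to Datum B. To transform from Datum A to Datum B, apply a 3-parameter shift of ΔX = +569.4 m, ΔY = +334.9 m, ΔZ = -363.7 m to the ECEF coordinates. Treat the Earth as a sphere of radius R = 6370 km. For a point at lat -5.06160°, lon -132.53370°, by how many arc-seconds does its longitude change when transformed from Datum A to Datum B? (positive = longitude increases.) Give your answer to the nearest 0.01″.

sin φ = -0.088227, cos φ = 0.996100, sin λ = -0.736880, cos λ = -0.676024.
East component: ΔE = −sin λ·ΔX + cos λ·ΔY = −(-0.736880)(569.4) + (-0.676024)(334.9) = 193.18 m.
1° of latitude spans πR/180 = 111177 m; at latitude φ, 1° of longitude spans that × cos φ = 110743.9 m, so Δλ = 193.18 / 110743.9 × 3600 = 6.280″.

Δλ = 6.28″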